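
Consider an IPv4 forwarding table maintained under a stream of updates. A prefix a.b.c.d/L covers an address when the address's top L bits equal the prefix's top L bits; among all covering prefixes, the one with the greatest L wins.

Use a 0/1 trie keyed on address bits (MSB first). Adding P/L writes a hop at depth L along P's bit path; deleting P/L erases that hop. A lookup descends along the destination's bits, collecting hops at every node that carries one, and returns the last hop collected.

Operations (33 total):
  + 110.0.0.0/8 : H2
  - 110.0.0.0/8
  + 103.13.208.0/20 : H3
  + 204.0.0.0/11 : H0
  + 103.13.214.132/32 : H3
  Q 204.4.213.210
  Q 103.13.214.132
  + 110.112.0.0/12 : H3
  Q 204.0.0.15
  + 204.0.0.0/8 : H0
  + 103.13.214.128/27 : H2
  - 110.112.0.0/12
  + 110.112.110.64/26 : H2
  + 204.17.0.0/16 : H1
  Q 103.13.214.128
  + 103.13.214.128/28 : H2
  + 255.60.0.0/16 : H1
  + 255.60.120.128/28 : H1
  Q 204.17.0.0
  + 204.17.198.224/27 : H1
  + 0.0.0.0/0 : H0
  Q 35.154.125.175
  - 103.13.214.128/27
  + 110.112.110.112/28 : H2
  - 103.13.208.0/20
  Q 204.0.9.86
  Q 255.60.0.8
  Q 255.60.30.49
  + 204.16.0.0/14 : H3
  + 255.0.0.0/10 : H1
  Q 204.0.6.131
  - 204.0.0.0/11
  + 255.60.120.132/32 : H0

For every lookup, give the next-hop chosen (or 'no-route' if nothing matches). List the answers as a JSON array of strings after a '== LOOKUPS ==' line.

Process each operation:
  add 110.0.0.0/8 -> H2 at depth 8
  - 110.0.0.0/8 clear@8
  add 103.13.208.0/20 -> H3 at depth 20
  add 204.0.0.0/11 -> H0 at depth 11
  add 103.13.214.132/32 -> H3 at depth 32
  Q 204.4.213.210: descend 11001100000 ; hops seen [H0] ; pick H0
  Q 103.13.214.132: descend 01100111000011011101011010000100 ; hops seen [H3,H3] ; pick H3
  add 110.112.0.0/12 -> H3 at depth 12
  Q 204.0.0.15: descend 11001100000 ; hops seen [H0] ; pick H0
  add 204.0.0.0/8 -> H0 at depth 8
  add 103.13.214.128/27 -> H2 at depth 27
  - 110.112.0.0/12 clear@12
  add 110.112.110.64/26 -> H2 at depth 26
  add 204.17.0.0/16 -> H1 at depth 16
  Q 103.13.214.128: descend 01100111000011011101011010000 ; hops seen [H3,H2] ; pick H2
  add 103.13.214.128/28 -> H2 at depth 28
  add 255.60.0.0/16 -> H1 at depth 16
  add 255.60.120.128/28 -> H1 at depth 28
  Q 204.17.0.0: descend 1100110000010001 ; hops seen [H0,H0,H1] ; pick H1
  add 204.17.198.224/27 -> H1 at depth 27
  add 0.0.0.0/0 -> H0 at depth 0
  Q 35.154.125.175: descend 0 ; hops seen [H0] ; pick H0
  - 103.13.214.128/27 clear@27
  add 110.112.110.112/28 -> H2 at depth 28
  - 103.13.208.0/20 clear@20
  Q 204.0.9.86: descend 11001100000 ; hops seen [H0,H0,H0] ; pick H0
  Q 255.60.0.8: descend 11111111001111000 ; hops seen [H0,H1] ; pick H1
  Q 255.60.30.49: descend 11111111001111000 ; hops seen [H0,H1] ; pick H1
  add 204.16.0.0/14 -> H3 at depth 14
  add 255.0.0.0/10 -> H1 at depth 10
  Q 204.0.6.131: descend 11001100000 ; hops seen [H0,H0,H0] ; pick H0
  - 204.0.0.0/11 clear@11
  add 255.60.120.132/32 -> H0 at depth 32

== LOOKUPS ==
["H0","H3","H0","H2","H1","H0","H0","H1","H1","H0"]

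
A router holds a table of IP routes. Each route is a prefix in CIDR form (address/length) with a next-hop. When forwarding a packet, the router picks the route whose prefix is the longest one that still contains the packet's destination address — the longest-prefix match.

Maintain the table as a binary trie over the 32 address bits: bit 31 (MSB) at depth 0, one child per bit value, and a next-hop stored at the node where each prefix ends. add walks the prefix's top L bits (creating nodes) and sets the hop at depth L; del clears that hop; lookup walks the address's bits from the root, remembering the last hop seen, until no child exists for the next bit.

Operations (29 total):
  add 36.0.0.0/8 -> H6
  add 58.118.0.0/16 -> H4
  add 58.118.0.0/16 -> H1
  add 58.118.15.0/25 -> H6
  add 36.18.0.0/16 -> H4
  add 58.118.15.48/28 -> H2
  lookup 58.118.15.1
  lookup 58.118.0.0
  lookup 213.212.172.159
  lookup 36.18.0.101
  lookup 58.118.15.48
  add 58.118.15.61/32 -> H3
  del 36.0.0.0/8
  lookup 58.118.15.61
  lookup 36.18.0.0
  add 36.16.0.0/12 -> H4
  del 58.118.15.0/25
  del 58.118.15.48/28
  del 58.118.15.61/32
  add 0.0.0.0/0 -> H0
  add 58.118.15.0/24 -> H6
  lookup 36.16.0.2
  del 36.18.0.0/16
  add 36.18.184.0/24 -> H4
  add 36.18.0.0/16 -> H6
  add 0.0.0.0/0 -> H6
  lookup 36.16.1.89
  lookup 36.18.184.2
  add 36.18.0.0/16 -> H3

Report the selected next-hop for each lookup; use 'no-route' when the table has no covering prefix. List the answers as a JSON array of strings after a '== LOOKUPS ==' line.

Process each operation:
  + 36.0.0.0/8 (H6) depth=8
  + 58.118.0.0/16 (H4) depth=16
  + 58.118.0.0/16 (H1) depth=16
  + 58.118.15.0/25 (H6) depth=25
  + 36.18.0.0/16 (H4) depth=16
  + 58.118.15.48/28 (H2) depth=28
  ? 58.118.15.1  path d0:-→d1:-→d2:-→d3:-→d4:-→d5:-→d6:-→d7:-→d8:-→d9:-→d10:-→d11:-→d12:-→d13:-→d14:-→d15:-→d16:H1→d17:-→d18:-→d19:-→d20:-→d21:-→d22:-→d23:-→d24:-→d25:H6→d26:-  best=H6
  ? 58.118.0.0  path d0:-→d1:-→d2:-→d3:-→d4:-→d5:-→d6:-→d7:-→d8:-→d9:-→d10:-→d11:-→d12:-→d13:-→d14:-→d15:-→d16:H1→d17:-→d18:-→d19:-→d20:-  best=H1
  ? 213.212.172.159  path d0:-  best=no-route
  ? 36.18.0.101  path d0:-→d1:-→d2:-→d3:-→d4:-→d5:-→d6:-→d7:-→d8:H6→d9:-→d10:-→d11:-→d12:-→d13:-→d14:-→d15:-→d16:H4  best=H4
  ? 58.118.15.48  path d0:-→d1:-→d2:-→d3:-→d4:-→d5:-→d6:-→d7:-→d8:-→d9:-→d10:-→d11:-→d12:-→d13:-→d14:-→d15:-→d16:H1→d17:-→d18:-→d19:-→d20:-→d21:-→d22:-→d23:-→d24:-→d25:H6→d26:-→d27:-→d28:H2  best=H2
  + 58.118.15.61/32 (H3) depth=32
  del 36.0.0.0/8 (clear depth 8)
  ? 58.118.15.61  path d0:-→d1:-→d2:-→d3:-→d4:-→d5:-→d6:-→d7:-→d8:-→d9:-→d10:-→d11:-→d12:-→d13:-→d14:-→d15:-→d16:H1→d17:-→d18:-→d19:-→d20:-→d21:-→d22:-→d23:-→d24:-→d25:H6→d26:-→d27:-→d28:H2→d29:-→d30:-→d31:-→d32:H3  best=H3
  ? 36.18.0.0  path d0:-→d1:-→d2:-→d3:-→d4:-→d5:-→d6:-→d7:-→d8:-→d9:-→d10:-→d11:-→d12:-→d13:-→d14:-→d15:-→d16:H4  best=H4
  + 36.16.0.0/12 (H4) depth=12
  del 58.118.15.0/25 (clear depth 25)
  del 58.118.15.48/28 (clear depth 28)
  del 58.118.15.61/32 (clear depth 32)
  + 0.0.0.0/0 (H0) depth=0
  + 58.118.15.0/24 (H6) depth=24
  ? 36.16.0.2  path d0:H0→d1:-→d2:-→d3:-→d4:-→d5:-→d6:-→d7:-→d8:-→d9:-→d10:-→d11:-→d12:H4→d13:-→d14:-  best=H4
  del 36.18.0.0/16 (clear depth 16)
  + 36.18.184.0/24 (H4) depth=24
  + 36.18.0.0/16 (H6) depth=16
  + 0.0.0.0/0 (H6) depth=0
  ? 36.16.1.89  path d0:H6→d1:-→d2:-→d3:-→d4:-→d5:-→d6:-→d7:-→d8:-→d9:-→d10:-→d11:-→d12:H4→d13:-→d14:-  best=H4
  ? 36.18.184.2  path d0:H6→d1:-→d2:-→d3:-→d4:-→d5:-→d6:-→d7:-→d8:-→d9:-→d10:-→d11:-→d12:H4→d13:-→d14:-→d15:-→d16:H6→d17:-→d18:-→d19:-→d20:-→d21:-→d22:-→d23:-→d24:H4  best=H4
  + 36.18.0.0/16 (H3) depth=16

== LOOKUPS ==
["H6","H1","no-route","H4","H2","H3","H4","H4","H4","H4"]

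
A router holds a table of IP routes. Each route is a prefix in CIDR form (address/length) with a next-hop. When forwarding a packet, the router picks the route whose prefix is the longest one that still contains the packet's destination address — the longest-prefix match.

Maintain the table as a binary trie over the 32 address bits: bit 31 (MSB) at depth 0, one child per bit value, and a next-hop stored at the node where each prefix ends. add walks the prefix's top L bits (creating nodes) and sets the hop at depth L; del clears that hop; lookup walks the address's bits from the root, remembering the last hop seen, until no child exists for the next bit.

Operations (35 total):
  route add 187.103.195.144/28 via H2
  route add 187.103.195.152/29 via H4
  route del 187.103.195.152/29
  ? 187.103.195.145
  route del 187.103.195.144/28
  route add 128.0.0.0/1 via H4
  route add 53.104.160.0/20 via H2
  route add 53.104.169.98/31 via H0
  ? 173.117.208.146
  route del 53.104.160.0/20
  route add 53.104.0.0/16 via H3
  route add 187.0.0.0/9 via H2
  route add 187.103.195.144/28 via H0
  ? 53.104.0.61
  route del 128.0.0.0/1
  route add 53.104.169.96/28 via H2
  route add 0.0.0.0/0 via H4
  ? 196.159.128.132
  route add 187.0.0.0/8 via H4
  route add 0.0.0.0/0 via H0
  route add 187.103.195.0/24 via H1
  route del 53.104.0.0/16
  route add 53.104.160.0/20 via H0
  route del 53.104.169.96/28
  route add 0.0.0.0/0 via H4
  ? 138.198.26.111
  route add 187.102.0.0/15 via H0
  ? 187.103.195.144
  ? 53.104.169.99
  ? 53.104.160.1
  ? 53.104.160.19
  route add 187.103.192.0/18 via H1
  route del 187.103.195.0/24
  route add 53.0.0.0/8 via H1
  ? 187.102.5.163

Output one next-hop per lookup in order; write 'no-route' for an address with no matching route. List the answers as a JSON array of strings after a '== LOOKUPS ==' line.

Apply in order:
  + 187.103.195.144/28 (H2) depth=28
  + 187.103.195.152/29 (H4) depth=29
  del 187.103.195.152/29 (clear depth 29)
  Q 187.103.195.145: descend 1011101101100111110000111001 ; hops seen [H2] ; pick H2
  del 187.103.195.144/28 (clear depth 28)
  + 128.0.0.0/1 (H4) depth=1
  + 53.104.160.0/20 (H2) depth=20
  + 53.104.169.98/31 (H0) depth=31
  Q 173.117.208.146: descend 101 ; hops seen [H4] ; pick H4
  del 53.104.160.0/20 (clear depth 20)
  + 53.104.0.0/16 (H3) depth=16
  + 187.0.0.0/9 (H2) depth=9
  + 187.103.195.144/28 (H0) depth=28
  Q 53.104.0.61: descend 0011010101101000 ; hops seen [H3] ; pick H3
  del 128.0.0.0/1 (clear depth 1)
  + 53.104.169.96/28 (H2) depth=28
  + 0.0.0.0/0 (H4) depth=0
  Q 196.159.128.132: descend 1 ; hops seen [H4] ; pick H4
  + 187.0.0.0/8 (H4) depth=8
  + 0.0.0.0/0 (H0) depth=0
  + 187.103.195.0/24 (H1) depth=24
  del 53.104.0.0/16 (clear depth 16)
  + 53.104.160.0/20 (H0) depth=20
  del 53.104.169.96/28 (clear depth 28)
  + 0.0.0.0/0 (H4) depth=0
  Q 138.198.26.111: descend 10 ; hops seen [H4] ; pick H4
  + 187.102.0.0/15 (H0) depth=15
  Q 187.103.195.144: descend 1011101101100111110000111001 ; hops seen [H4,H4,H2,H0,H1,H0] ; pick H0
  Q 53.104.169.99: descend 0011010101101000101010010110001 ; hops seen [H4,H0,H0] ; pick H0
  Q 53.104.160.1: descend 00110101011010001010 ; hops seen [H4,H0] ; pick H0
  Q 53.104.160.19: descend 00110101011010001010 ; hops seen [H4,H0] ; pick H0
  + 187.103.192.0/18 (H1) depth=18
  del 187.103.195.0/24 (clear depth 24)
  + 53.0.0.0/8 (H1) depth=8
  Q 187.102.5.163: descend 101110110110011 ; hops seen [H4,H4,H2,H0] ; pick H0

== LOOKUPS ==
["H2","H4","H3","H4","H4","H0","H0","H0","H0","H0"]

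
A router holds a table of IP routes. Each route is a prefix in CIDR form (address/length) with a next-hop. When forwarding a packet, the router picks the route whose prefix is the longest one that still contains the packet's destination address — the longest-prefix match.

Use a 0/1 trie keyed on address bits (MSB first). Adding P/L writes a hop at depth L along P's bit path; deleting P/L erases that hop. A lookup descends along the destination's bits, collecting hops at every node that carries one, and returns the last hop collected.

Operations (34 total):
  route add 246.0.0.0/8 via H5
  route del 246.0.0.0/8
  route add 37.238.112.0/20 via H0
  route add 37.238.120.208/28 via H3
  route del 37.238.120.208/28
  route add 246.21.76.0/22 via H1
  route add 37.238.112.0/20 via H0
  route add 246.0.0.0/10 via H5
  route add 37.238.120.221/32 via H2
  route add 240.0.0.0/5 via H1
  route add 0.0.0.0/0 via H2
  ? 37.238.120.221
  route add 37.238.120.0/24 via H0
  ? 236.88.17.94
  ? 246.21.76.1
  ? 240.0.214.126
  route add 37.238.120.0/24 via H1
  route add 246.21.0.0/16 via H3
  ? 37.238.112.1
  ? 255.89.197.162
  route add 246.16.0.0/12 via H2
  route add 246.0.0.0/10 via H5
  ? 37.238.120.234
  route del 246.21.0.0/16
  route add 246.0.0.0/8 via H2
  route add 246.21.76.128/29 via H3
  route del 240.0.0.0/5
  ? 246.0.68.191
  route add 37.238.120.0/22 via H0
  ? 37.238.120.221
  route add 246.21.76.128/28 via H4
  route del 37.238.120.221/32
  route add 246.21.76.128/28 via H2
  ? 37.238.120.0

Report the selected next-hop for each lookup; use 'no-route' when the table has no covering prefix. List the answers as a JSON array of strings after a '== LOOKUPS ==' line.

Process each operation:
  add 246.0.0.0/8 -> H5 at depth 8
  - 246.0.0.0/8 clear@8
  add 37.238.112.0/20 -> H0 at depth 20
  add 37.238.120.208/28 -> H3 at depth 28
  - 37.238.120.208/28 clear@28
  add 246.21.76.0/22 -> H1 at depth 22
  add 37.238.112.0/20 -> H0 at depth 20
  add 246.0.0.0/10 -> H5 at depth 10
  add 37.238.120.221/32 -> H2 at depth 32
  add 240.0.0.0/5 -> H1 at depth 5
  add 0.0.0.0/0 -> H2 at depth 0
  ? 37.238.120.221  path d0:H2→d1:-→d2:-→d3:-→d4:-→d5:-→d6:-→d7:-→d8:-→d9:-→d10:-→d11:-→d12:-→d13:-→d14:-→d15:-→d16:-→d17:-→d18:-→d19:-→d20:H0→d21:-→d22:-→d23:-→d24:-→d25:-→d26:-→d27:-→d28:-→d29:-→d30:-→d31:-→d32:H2  best=H2
  add 37.238.120.0/24 -> H0 at depth 24
  ? 236.88.17.94  path d0:H2→d1:-→d2:-→d3:-  best=H2
  ? 246.21.76.1  path d0:H2→d1:-→d2:-→d3:-→d4:-→d5:H1→d6:-→d7:-→d8:-→d9:-→d10:H5→d11:-→d12:-→d13:-→d14:-→d15:-→d16:-→d17:-→d18:-→d19:-→d20:-→d21:-→d22:H1  best=H1
  ? 240.0.214.126  path d0:H2→d1:-→d2:-→d3:-→d4:-→d5:H1  best=H1
  add 37.238.120.0/24 -> H1 at depth 24
  add 246.21.0.0/16 -> H3 at depth 16
  ? 37.238.112.1  path d0:H2→d1:-→d2:-→d3:-→d4:-→d5:-→d6:-→d7:-→d8:-→d9:-→d10:-→d11:-→d12:-→d13:-→d14:-→d15:-→d16:-→d17:-→d18:-→d19:-→d20:H0  best=H0
  ? 255.89.197.162  path d0:H2→d1:-→d2:-→d3:-→d4:-  best=H2
  add 246.16.0.0/12 -> H2 at depth 12
  add 246.0.0.0/10 -> H5 at depth 10
  ? 37.238.120.234  path d0:H2→d1:-→d2:-→d3:-→d4:-→d5:-→d6:-→d7:-→d8:-→d9:-→d10:-→d11:-→d12:-→d13:-→d14:-→d15:-→d16:-→d17:-→d18:-→d19:-→d20:H0→d21:-→d22:-→d23:-→d24:H1→d25:-→d26:-  best=H1
  - 246.21.0.0/16 clear@16
  add 246.0.0.0/8 -> H2 at depth 8
  add 246.21.76.128/29 -> H3 at depth 29
  - 240.0.0.0/5 clear@5
  ? 246.0.68.191  path d0:H2→d1:-→d2:-→d3:-→d4:-→d5:-→d6:-→d7:-→d8:H2→d9:-→d10:H5→d11:-  best=H5
  add 37.238.120.0/22 -> H0 at depth 22
  ? 37.238.120.221  path d0:H2→d1:-→d2:-→d3:-→d4:-→d5:-→d6:-→d7:-→d8:-→d9:-→d10:-→d11:-→d12:-→d13:-→d14:-→d15:-→d16:-→d17:-→d18:-→d19:-→d20:H0→d21:-→d22:H0→d23:-→d24:H1→d25:-→d26:-→d27:-→d28:-→d29:-→d30:-→d31:-→d32:H2  best=H2
  add 246.21.76.128/28 -> H4 at depth 28
  - 37.238.120.221/32 clear@32
  add 246.21.76.128/28 -> H2 at depth 28
  ? 37.238.120.0  path d0:H2→d1:-→d2:-→d3:-→d4:-→d5:-→d6:-→d7:-→d8:-→d9:-→d10:-→d11:-→d12:-→d13:-→d14:-→d15:-→d16:-→d17:-→d18:-→d19:-→d20:H0→d21:-→d22:H0→d23:-→d24:H1  best=H1

== LOOKUPS ==
["H2","H2","H1","H1","H0","H2","H1","H5","H2","H1"]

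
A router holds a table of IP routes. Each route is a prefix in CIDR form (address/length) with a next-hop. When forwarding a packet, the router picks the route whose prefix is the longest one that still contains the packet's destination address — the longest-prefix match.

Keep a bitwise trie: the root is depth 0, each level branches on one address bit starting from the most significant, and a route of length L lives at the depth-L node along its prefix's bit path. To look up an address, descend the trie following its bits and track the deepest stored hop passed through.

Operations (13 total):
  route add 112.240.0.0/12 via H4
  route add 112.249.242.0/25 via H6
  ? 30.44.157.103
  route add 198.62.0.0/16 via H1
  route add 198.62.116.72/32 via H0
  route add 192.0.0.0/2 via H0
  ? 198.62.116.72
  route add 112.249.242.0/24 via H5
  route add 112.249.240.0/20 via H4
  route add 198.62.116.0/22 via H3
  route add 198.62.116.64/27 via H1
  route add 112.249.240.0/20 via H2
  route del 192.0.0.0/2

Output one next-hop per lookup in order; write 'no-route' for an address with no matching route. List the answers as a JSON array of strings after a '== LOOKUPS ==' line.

Trace:
  + 112.240.0.0/12 (H4) depth=12
  + 112.249.242.0/25 (H6) depth=25
  ? 30.44.157.103  path d0:-→d1:-  best=no-route
  + 198.62.0.0/16 (H1) depth=16
  + 198.62.116.72/32 (H0) depth=32
  + 192.0.0.0/2 (H0) depth=2
  ? 198.62.116.72  path d0:-→d1:-→d2:H0→d3:-→d4:-→d5:-→d6:-→d7:-→d8:-→d9:-→d10:-→d11:-→d12:-→d13:-→d14:-→d15:-→d16:H1→d17:-→d18:-→d19:-→d20:-→d21:-→d22:-→d23:-→d24:-→d25:-→d26:-→d27:-→d28:-→d29:-→d30:-→d31:-→d32:H0  best=H0
  + 112.249.242.0/24 (H5) depth=24
  + 112.249.240.0/20 (H4) depth=20
  + 198.62.116.0/22 (H3) depth=22
  + 198.62.116.64/27 (H1) depth=27
  + 112.249.240.0/20 (H2) depth=20
  - 192.0.0.0/2 clear@2

== LOOKUPS ==
["no-route","H0"]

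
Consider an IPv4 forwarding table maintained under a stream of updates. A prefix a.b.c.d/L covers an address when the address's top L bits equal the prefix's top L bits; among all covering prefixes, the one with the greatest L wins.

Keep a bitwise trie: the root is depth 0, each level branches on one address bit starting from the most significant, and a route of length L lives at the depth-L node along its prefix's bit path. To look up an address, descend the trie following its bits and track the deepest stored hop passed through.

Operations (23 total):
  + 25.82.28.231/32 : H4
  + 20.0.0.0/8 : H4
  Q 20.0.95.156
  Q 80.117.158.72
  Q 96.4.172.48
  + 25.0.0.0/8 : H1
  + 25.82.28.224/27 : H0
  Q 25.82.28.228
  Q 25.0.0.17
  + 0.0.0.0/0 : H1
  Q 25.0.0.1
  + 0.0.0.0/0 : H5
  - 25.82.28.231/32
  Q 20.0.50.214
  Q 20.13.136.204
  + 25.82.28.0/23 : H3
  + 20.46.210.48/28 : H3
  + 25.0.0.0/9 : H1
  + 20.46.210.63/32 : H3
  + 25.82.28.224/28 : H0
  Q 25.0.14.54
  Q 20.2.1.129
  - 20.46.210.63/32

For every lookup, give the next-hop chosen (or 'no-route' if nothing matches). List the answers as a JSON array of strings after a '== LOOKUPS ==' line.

Process each operation:
  add 25.82.28.231/32 -> H4 at depth 32
  add 20.0.0.0/8 -> H4 at depth 8
  lookup 20.0.95.156: bits 00010100 walk d0:-→d1:-→d2:-→d3:-→d4:-→d5:-→d6:-→d7:-→d8:H4 -> H4
  lookup 80.117.158.72: bits 0 walk d0:-→d1:- -> no-route
  lookup 96.4.172.48: bits 0 walk d0:-→d1:- -> no-route
  add 25.0.0.0/8 -> H1 at depth 8
  add 25.82.28.224/27 -> H0 at depth 27
  lookup 25.82.28.228: bits 000110010101001000011100111001 walk d0:-→d1:-→d2:-→d3:-→d4:-→d5:-→d6:-→d7:-→d8:H1→d9:-→d10:-→d11:-→d12:-→d13:-→d14:-→d15:-→d16:-→d17:-→d18:-→d19:-→d20:-→d21:-→d22:-→d23:-→d24:-→d25:-→d26:-→d27:H0→d28:-→d29:-→d30:- -> H0
  lookup 25.0.0.17: bits 000110010 walk d0:-→d1:-→d2:-→d3:-→d4:-→d5:-→d6:-→d7:-→d8:H1→d9:- -> H1
  add 0.0.0.0/0 -> H1 at depth 0
  lookup 25.0.0.1: bits 000110010 walk d0:H1→d1:-→d2:-→d3:-→d4:-→d5:-→d6:-→d7:-→d8:H1→d9:- -> H1
  add 0.0.0.0/0 -> H5 at depth 0
  del 25.82.28.231/32 (clear depth 32)
  lookup 20.0.50.214: bits 00010100 walk d0:H5→d1:-→d2:-→d3:-→d4:-→d5:-→d6:-→d7:-→d8:H4 -> H4
  lookup 20.13.136.204: bits 00010100 walk d0:H5→d1:-→d2:-→d3:-→d4:-→d5:-→d6:-→d7:-→d8:H4 -> H4
  add 25.82.28.0/23 -> H3 at depth 23
  add 20.46.210.48/28 -> H3 at depth 28
  add 25.0.0.0/9 -> H1 at depth 9
  add 20.46.210.63/32 -> H3 at depth 32
  add 25.82.28.224/28 -> H0 at depth 28
  lookup 25.0.14.54: bits 000110010 walk d0:H5→d1:-→d2:-→d3:-→d4:-→d5:-→d6:-→d7:-→d8:H1→d9:H1 -> H1
  lookup 20.2.1.129: bits 0001010000 walk d0:H5→d1:-→d2:-→d3:-→d4:-→d5:-→d6:-→d7:-→d8:H4→d9:-→d10:- -> H4
  del 20.46.210.63/32 (clear depth 32)

== LOOKUPS ==
["H4","no-route","no-route","H0","H1","H1","H4","H4","H1","H4"]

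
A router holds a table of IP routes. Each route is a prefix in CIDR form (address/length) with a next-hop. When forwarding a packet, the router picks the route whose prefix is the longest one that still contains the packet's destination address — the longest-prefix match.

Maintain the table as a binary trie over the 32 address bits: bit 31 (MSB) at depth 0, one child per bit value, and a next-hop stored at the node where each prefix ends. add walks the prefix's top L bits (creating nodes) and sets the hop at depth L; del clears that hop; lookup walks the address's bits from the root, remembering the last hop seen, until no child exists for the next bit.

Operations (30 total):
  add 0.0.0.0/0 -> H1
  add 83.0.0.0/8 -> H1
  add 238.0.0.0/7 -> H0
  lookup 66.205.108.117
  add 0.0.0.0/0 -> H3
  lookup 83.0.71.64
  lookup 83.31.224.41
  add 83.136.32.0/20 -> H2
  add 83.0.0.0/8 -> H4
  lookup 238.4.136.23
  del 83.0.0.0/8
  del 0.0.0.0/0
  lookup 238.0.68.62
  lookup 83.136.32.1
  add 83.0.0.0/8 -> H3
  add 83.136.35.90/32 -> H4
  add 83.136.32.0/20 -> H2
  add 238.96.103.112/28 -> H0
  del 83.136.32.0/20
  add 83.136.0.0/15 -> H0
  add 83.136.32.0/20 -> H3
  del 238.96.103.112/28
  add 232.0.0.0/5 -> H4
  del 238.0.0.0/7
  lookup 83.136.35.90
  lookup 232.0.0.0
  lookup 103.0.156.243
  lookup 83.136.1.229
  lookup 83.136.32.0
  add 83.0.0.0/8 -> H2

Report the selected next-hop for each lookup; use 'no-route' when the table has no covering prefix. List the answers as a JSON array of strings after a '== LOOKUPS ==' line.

Process each operation:
  + 0.0.0.0/0 (H1) depth=0
  + 83.0.0.0/8 (H1) depth=8
  + 238.0.0.0/7 (H0) depth=7
  ? 66.205.108.117  path d0:H1→d1:-→d2:-→d3:-  best=H1
  + 0.0.0.0/0 (H3) depth=0
  ? 83.0.71.64  path d0:H3→d1:-→d2:-→d3:-→d4:-→d5:-→d6:-→d7:-→d8:H1  best=H1
  ? 83.31.224.41  path d0:H3→d1:-→d2:-→d3:-→d4:-→d5:-→d6:-→d7:-→d8:H1  best=H1
  + 83.136.32.0/20 (H2) depth=20
  + 83.0.0.0/8 (H4) depth=8
  ? 238.4.136.23  path d0:H3→d1:-→d2:-→d3:-→d4:-→d5:-→d6:-→d7:H0  best=H0
  - 83.0.0.0/8 clear@8
  - 0.0.0.0/0 clear@0
  ? 238.0.68.62  path d0:-→d1:-→d2:-→d3:-→d4:-→d5:-→d6:-→d7:H0  best=H0
  ? 83.136.32.1  path d0:-→d1:-→d2:-→d3:-→d4:-→d5:-→d6:-→d7:-→d8:-→d9:-→d10:-→d11:-→d12:-→d13:-→d14:-→d15:-→d16:-→d17:-→d18:-→d19:-→d20:H2  best=H2
  + 83.0.0.0/8 (H3) depth=8
  + 83.136.35.90/32 (H4) depth=32
  + 83.136.32.0/20 (H2) depth=20
  + 238.96.103.112/28 (H0) depth=28
  - 83.136.32.0/20 clear@20
  + 83.136.0.0/15 (H0) depth=15
  + 83.136.32.0/20 (H3) depth=20
  - 238.96.103.112/28 clear@28
  + 232.0.0.0/5 (H4) depth=5
  - 238.0.0.0/7 clear@7
  ? 83.136.35.90  path d0:-→d1:-→d2:-→d3:-→d4:-→d5:-→d6:-→d7:-→d8:H3→d9:-→d10:-→d11:-→d12:-→d13:-→d14:-→d15:H0→d16:-→d17:-→d18:-→d19:-→d20:H3→d21:-→d22:-→d23:-→d24:-→d25:-→d26:-→d27:-→d28:-→d29:-→d30:-→d31:-→d32:H4  best=H4
  ? 232.0.0.0  path d0:-→d1:-→d2:-→d3:-→d4:-→d5:H4  best=H4
  ? 103.0.156.243  path d0:-→d1:-→d2:-  best=no-route
  ? 83.136.1.229  path d0:-→d1:-→d2:-→d3:-→d4:-→d5:-→d6:-→d7:-→d8:H3→d9:-→d10:-→d11:-→d12:-→d13:-→d14:-→d15:H0→d16:-→d17:-→d18:-  best=H0
  ? 83.136.32.0  path d0:-→d1:-→d2:-→d3:-→d4:-→d5:-→d6:-→d7:-→d8:H3→d9:-→d10:-→d11:-→d12:-→d13:-→d14:-→d15:H0→d16:-→d17:-→d18:-→d19:-→d20:H3→d21:-→d22:-  best=H3
  + 83.0.0.0/8 (H2) depth=8

== LOOKUPS ==
["H1","H1","H1","H0","H0","H2","H4","H4","no-route","H0","H3"]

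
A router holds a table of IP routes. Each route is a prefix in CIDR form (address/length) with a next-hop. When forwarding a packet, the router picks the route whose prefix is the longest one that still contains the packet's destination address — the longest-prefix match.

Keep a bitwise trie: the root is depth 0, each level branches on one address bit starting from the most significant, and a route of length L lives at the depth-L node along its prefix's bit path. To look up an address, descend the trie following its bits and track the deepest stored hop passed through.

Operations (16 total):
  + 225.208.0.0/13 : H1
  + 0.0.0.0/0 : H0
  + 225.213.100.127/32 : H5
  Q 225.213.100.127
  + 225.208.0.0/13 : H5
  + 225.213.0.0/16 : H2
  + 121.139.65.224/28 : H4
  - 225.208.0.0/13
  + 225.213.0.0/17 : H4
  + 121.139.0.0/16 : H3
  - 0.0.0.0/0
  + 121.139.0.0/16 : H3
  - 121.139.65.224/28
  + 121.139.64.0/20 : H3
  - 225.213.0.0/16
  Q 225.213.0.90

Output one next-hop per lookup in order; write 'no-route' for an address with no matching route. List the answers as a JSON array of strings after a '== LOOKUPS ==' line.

Process each operation:
  add 225.208.0.0/13 -> H1 at depth 13
  add 0.0.0.0/0 -> H0 at depth 0
  add 225.213.100.127/32 -> H5 at depth 32
  ? 225.213.100.127  path d0:H0→d1:-→d2:-→d3:-→d4:-→d5:-→d6:-→d7:-→d8:-→d9:-→d10:-→d11:-→d12:-→d13:H1→d14:-→d15:-→d16:-→d17:-→d18:-→d19:-→d20:-→d21:-→d22:-→d23:-→d24:-→d25:-→d26:-→d27:-→d28:-→d29:-→d30:-→d31:-→d32:H5  best=H5
  add 225.208.0.0/13 -> H5 at depth 13
  add 225.213.0.0/16 -> H2 at depth 16
  add 121.139.65.224/28 -> H4 at depth 28
  - 225.208.0.0/13 clear@13
  add 225.213.0.0/17 -> H4 at depth 17
  add 121.139.0.0/16 -> H3 at depth 16
  - 0.0.0.0/0 clear@0
  add 121.139.0.0/16 -> H3 at depth 16
  - 121.139.65.224/28 clear@28
  add 121.139.64.0/20 -> H3 at depth 20
  - 225.213.0.0/16 clear@16
  ? 225.213.0.90  path d0:-→d1:-→d2:-→d3:-→d4:-→d5:-→d6:-→d7:-→d8:-→d9:-→d10:-→d11:-→d12:-→d13:-→d14:-→d15:-→d16:-→d17:H4  best=H4

== LOOKUPS ==
["H5","H4"]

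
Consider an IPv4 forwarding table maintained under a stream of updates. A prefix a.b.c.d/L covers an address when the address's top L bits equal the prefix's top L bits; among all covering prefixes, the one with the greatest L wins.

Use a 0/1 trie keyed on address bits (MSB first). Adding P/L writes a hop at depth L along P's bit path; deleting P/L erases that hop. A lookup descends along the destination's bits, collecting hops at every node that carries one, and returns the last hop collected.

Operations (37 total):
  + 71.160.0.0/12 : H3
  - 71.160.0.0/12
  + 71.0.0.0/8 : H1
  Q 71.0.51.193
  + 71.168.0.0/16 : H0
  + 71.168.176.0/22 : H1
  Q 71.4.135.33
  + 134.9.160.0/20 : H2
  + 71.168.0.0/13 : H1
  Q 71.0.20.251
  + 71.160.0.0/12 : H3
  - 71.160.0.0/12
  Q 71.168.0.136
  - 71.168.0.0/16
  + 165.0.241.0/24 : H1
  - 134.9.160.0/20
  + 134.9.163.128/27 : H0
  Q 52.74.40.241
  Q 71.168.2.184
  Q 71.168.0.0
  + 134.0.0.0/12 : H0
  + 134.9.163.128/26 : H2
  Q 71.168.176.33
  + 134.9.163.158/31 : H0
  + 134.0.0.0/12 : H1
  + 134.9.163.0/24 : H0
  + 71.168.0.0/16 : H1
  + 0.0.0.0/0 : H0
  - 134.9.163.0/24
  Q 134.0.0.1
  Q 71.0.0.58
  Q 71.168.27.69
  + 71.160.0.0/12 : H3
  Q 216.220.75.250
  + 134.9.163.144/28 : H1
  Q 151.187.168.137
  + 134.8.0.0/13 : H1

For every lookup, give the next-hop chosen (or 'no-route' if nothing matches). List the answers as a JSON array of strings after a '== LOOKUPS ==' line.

Apply in order:
  + 71.160.0.0/12 (H3) depth=12
  del 71.160.0.0/12 (clear depth 12)
  + 71.0.0.0/8 (H1) depth=8
  lookup 71.0.51.193: bits 01000111 walk d0:-→d1:-→d2:-→d3:-→d4:-→d5:-→d6:-→d7:-→d8:H1 -> H1
  + 71.168.0.0/16 (H0) depth=16
  + 71.168.176.0/22 (H1) depth=22
  lookup 71.4.135.33: bits 01000111 walk d0:-→d1:-→d2:-→d3:-→d4:-→d5:-→d6:-→d7:-→d8:H1 -> H1
  + 134.9.160.0/20 (H2) depth=20
  + 71.168.0.0/13 (H1) depth=13
  lookup 71.0.20.251: bits 01000111 walk d0:-→d1:-→d2:-→d3:-→d4:-→d5:-→d6:-→d7:-→d8:H1 -> H1
  + 71.160.0.0/12 (H3) depth=12
  del 71.160.0.0/12 (clear depth 12)
  lookup 71.168.0.136: bits 0100011110101000 walk d0:-→d1:-→d2:-→d3:-→d4:-→d5:-→d6:-→d7:-→d8:H1→d9:-→d10:-→d11:-→d12:-→d13:H1→d14:-→d15:-→d16:H0 -> H0
  del 71.168.0.0/16 (clear depth 16)
  + 165.0.241.0/24 (H1) depth=24
  del 134.9.160.0/20 (clear depth 20)
  + 134.9.163.128/27 (H0) depth=27
  lookup 52.74.40.241: bits 0 walk d0:-→d1:- -> no-route
  lookup 71.168.2.184: bits 0100011110101000 walk d0:-→d1:-→d2:-→d3:-→d4:-→d5:-→d6:-→d7:-→d8:H1→d9:-→d10:-→d11:-→d12:-→d13:H1→d14:-→d15:-→d16:- -> H1
  lookup 71.168.0.0: bits 0100011110101000 walk d0:-→d1:-→d2:-→d3:-→d4:-→d5:-→d6:-→d7:-→d8:H1→d9:-→d10:-→d11:-→d12:-→d13:H1→d14:-→d15:-→d16:- -> H1
  + 134.0.0.0/12 (H0) depth=12
  + 134.9.163.128/26 (H2) depth=26
  lookup 71.168.176.33: bits 0100011110101000101100 walk d0:-→d1:-→d2:-→d3:-→d4:-→d5:-→d6:-→d7:-→d8:H1→d9:-→d10:-→d11:-→d12:-→d13:H1→d14:-→d15:-→d16:-→d17:-→d18:-→d19:-→d20:-→d21:-→d22:H1 -> H1
  + 134.9.163.158/31 (H0) depth=31
  + 134.0.0.0/12 (H1) depth=12
  + 134.9.163.0/24 (H0) depth=24
  + 71.168.0.0/16 (H1) depth=16
  + 0.0.0.0/0 (H0) depth=0
  del 134.9.163.0/24 (clear depth 24)
  lookup 134.0.0.1: bits 100001100000 walk d0:H0→d1:-→d2:-→d3:-→d4:-→d5:-→d6:-→d7:-→d8:-→d9:-→d10:-→d11:-→d12:H1 -> H1
  lookup 71.0.0.58: bits 01000111 walk d0:H0→d1:-→d2:-→d3:-→d4:-→d5:-→d6:-→d7:-→d8:H1 -> H1
  lookup 71.168.27.69: bits 0100011110101000 walk d0:H0→d1:-→d2:-→d3:-→d4:-→d5:-→d6:-→d7:-→d8:H1→d9:-→d10:-→d11:-→d12:-→d13:H1→d14:-→d15:-→d16:H1 -> H1
  + 71.160.0.0/12 (H3) depth=12
  lookup 216.220.75.250: bits 1 walk d0:H0→d1:- -> H0
  + 134.9.163.144/28 (H1) depth=28
  lookup 151.187.168.137: bits 100 walk d0:H0→d1:-→d2:-→d3:- -> H0
  + 134.8.0.0/13 (H1) depth=13

== LOOKUPS ==
["H1","H1","H1","H0","no-route","H1","H1","H1","H1","H1","H1","H0","H0"]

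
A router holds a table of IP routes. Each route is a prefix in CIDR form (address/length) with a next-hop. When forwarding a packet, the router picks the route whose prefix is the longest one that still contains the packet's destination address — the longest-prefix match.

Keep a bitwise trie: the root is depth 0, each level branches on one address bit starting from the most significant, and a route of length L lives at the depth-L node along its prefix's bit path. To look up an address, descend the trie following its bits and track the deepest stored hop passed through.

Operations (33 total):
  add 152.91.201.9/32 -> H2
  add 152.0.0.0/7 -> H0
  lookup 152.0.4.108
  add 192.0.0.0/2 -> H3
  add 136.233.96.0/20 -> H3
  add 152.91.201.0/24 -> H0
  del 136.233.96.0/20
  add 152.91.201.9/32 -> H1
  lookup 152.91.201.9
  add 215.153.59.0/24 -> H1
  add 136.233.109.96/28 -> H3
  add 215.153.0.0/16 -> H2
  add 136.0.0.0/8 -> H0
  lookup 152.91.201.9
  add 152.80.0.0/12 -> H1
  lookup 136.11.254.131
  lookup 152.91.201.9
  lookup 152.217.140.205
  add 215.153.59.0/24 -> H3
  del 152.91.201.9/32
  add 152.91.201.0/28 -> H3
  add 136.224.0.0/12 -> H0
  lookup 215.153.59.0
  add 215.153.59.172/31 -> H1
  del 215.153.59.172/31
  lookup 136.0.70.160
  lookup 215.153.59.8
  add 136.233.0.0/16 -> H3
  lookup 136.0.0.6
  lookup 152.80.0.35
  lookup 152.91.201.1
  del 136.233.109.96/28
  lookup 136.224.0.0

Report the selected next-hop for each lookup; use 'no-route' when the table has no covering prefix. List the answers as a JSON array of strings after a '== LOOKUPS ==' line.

Process each operation:
  + 152.91.201.9/32 (H2) depth=32
  + 152.0.0.0/7 (H0) depth=7
  Q 152.0.4.108: descend 100110000 ; hops seen [H0] ; pick H0
  + 192.0.0.0/2 (H3) depth=2
  + 136.233.96.0/20 (H3) depth=20
  + 152.91.201.0/24 (H0) depth=24
  - 136.233.96.0/20 clear@20
  + 152.91.201.9/32 (H1) depth=32
  Q 152.91.201.9: descend 10011000010110111100100100001001 ; hops seen [H0,H0,H1] ; pick H1
  + 215.153.59.0/24 (H1) depth=24
  + 136.233.109.96/28 (H3) depth=28
  + 215.153.0.0/16 (H2) depth=16
  + 136.0.0.0/8 (H0) depth=8
  Q 152.91.201.9: descend 10011000010110111100100100001001 ; hops seen [H0,H0,H1] ; pick H1
  + 152.80.0.0/12 (H1) depth=12
  Q 136.11.254.131: descend 10001000 ; hops seen [H0] ; pick H0
  Q 152.91.201.9: descend 10011000010110111100100100001001 ; hops seen [H0,H1,H0,H1] ; pick H1
  Q 152.217.140.205: descend 10011000 ; hops seen [H0] ; pick H0
  + 215.153.59.0/24 (H3) depth=24
  - 152.91.201.9/32 clear@32
  + 152.91.201.0/28 (H3) depth=28
  + 136.224.0.0/12 (H0) depth=12
  Q 215.153.59.0: descend 110101111001100100111011 ; hops seen [H3,H2,H3] ; pick H3
  + 215.153.59.172/31 (H1) depth=31
  - 215.153.59.172/31 clear@31
  Q 136.0.70.160: descend 10001000 ; hops seen [H0] ; pick H0
  Q 215.153.59.8: descend 110101111001100100111011 ; hops seen [H3,H2,H3] ; pick H3
  + 136.233.0.0/16 (H3) depth=16
  Q 136.0.0.6: descend 10001000 ; hops seen [H0] ; pick H0
  Q 152.80.0.35: descend 100110000101 ; hops seen [H0,H1] ; pick H1
  Q 152.91.201.1: descend 1001100001011011110010010000 ; hops seen [H0,H1,H0,H3] ; pick H3
  - 136.233.109.96/28 clear@28
  Q 136.224.0.0: descend 100010001110 ; hops seen [H0,H0] ; pick H0

== LOOKUPS ==
["H0","H1","H1","H0","H1","H0","H3","H0","H3","H0","H1","H3","H0"]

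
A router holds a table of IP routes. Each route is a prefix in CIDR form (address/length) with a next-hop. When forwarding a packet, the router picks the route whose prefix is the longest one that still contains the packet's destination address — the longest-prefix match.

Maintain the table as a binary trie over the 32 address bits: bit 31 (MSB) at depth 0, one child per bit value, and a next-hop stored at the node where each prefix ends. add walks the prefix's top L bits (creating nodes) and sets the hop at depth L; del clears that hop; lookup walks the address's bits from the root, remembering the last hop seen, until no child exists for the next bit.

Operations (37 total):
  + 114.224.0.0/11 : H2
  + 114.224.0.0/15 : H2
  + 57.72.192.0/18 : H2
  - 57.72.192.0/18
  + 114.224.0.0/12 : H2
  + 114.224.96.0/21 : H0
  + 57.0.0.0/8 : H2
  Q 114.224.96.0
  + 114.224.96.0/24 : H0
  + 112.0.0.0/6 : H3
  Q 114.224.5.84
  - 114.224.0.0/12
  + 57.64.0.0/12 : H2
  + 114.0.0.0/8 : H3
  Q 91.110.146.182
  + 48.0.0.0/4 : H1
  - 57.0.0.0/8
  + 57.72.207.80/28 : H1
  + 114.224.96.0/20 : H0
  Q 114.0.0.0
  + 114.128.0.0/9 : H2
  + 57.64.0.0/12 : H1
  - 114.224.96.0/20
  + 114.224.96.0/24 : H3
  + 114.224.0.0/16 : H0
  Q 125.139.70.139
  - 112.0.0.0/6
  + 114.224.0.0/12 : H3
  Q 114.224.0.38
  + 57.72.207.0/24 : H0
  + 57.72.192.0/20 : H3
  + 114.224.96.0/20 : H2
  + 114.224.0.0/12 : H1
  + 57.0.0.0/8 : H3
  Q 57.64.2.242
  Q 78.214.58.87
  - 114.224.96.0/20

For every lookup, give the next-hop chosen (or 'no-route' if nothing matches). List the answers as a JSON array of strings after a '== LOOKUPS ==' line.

Apply in order:
  + 114.224.0.0/11 (H2) depth=11
  + 114.224.0.0/15 (H2) depth=15
  + 57.72.192.0/18 (H2) depth=18
  - 57.72.192.0/18 clear@18
  + 114.224.0.0/12 (H2) depth=12
  + 114.224.96.0/21 (H0) depth=21
  + 57.0.0.0/8 (H2) depth=8
  lookup 114.224.96.0: bits 011100101110000001100 walk d0:-→d1:-→d2:-→d3:-→d4:-→d5:-→d6:-→d7:-→d8:-→d9:-→d10:-→d11:H2→d12:H2→d13:-→d14:-→d15:H2→d16:-→d17:-→d18:-→d19:-→d20:-→d21:H0 -> H0
  + 114.224.96.0/24 (H0) depth=24
  + 112.0.0.0/6 (H3) depth=6
  lookup 114.224.5.84: bits 01110010111000000 walk d0:-→d1:-→d2:-→d3:-→d4:-→d5:-→d6:H3→d7:-→d8:-→d9:-→d10:-→d11:H2→d12:H2→d13:-→d14:-→d15:H2→d16:-→d17:- -> H2
  - 114.224.0.0/12 clear@12
  + 57.64.0.0/12 (H2) depth=12
  + 114.0.0.0/8 (H3) depth=8
  lookup 91.110.146.182: bits 01 walk d0:-→d1:-→d2:- -> no-route
  + 48.0.0.0/4 (H1) depth=4
  - 57.0.0.0/8 clear@8
  + 57.72.207.80/28 (H1) depth=28
  + 114.224.96.0/20 (H0) depth=20
  lookup 114.0.0.0: bits 01110010 walk d0:-→d1:-→d2:-→d3:-→d4:-→d5:-→d6:H3→d7:-→d8:H3 -> H3
  + 114.128.0.0/9 (H2) depth=9
  + 57.64.0.0/12 (H1) depth=12
  - 114.224.96.0/20 clear@20
  + 114.224.96.0/24 (H3) depth=24
  + 114.224.0.0/16 (H0) depth=16
  lookup 125.139.70.139: bits 0111 walk d0:-→d1:-→d2:-→d3:-→d4:- -> no-route
  - 112.0.0.0/6 clear@6
  + 114.224.0.0/12 (H3) depth=12
  lookup 114.224.0.38: bits 01110010111000000 walk d0:-→d1:-→d2:-→d3:-→d4:-→d5:-→d6:-→d7:-→d8:H3→d9:H2→d10:-→d11:H2→d12:H3→d13:-→d14:-→d15:H2→d16:H0→d17:- -> H0
  + 57.72.207.0/24 (H0) depth=24
  + 57.72.192.0/20 (H3) depth=20
  + 114.224.96.0/20 (H2) depth=20
  + 114.224.0.0/12 (H1) depth=12
  + 57.0.0.0/8 (H3) depth=8
  lookup 57.64.2.242: bits 001110010100 walk d0:-→d1:-→d2:-→d3:-→d4:H1→d5:-→d6:-→d7:-→d8:H3→d9:-→d10:-→d11:-→d12:H1 -> H1
  lookup 78.214.58.87: bits 01 walk d0:-→d1:-→d2:- -> no-route
  - 114.224.96.0/20 clear@20

== LOOKUPS ==
["H0","H2","no-route","H3","no-route","H0","H1","no-route"]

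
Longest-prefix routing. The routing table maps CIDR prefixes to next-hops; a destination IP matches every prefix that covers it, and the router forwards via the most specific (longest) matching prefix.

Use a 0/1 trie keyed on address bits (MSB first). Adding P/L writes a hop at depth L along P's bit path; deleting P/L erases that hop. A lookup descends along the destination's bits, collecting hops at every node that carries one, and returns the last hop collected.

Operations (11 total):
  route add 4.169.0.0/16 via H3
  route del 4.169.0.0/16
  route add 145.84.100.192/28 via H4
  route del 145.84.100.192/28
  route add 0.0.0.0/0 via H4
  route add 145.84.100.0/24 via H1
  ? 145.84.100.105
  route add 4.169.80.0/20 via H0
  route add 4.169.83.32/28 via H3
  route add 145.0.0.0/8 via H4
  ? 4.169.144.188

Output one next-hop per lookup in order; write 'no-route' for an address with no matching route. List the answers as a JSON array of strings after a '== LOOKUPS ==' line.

Trace:
  add 4.169.0.0/16 -> H3 at depth 16
  - 4.169.0.0/16 clear@16
  add 145.84.100.192/28 -> H4 at depth 28
  - 145.84.100.192/28 clear@28
  add 0.0.0.0/0 -> H4 at depth 0
  add 145.84.100.0/24 -> H1 at depth 24
  lookup 145.84.100.105: bits 100100010101010001100100 walk d0:H4→d1:-→d2:-→d3:-→d4:-→d5:-→d6:-→d7:-→d8:-→d9:-→d10:-→d11:-→d12:-→d13:-→d14:-→d15:-→d16:-→d17:-→d18:-→d19:-→d20:-→d21:-→d22:-→d23:-→d24:H1 -> H1
  add 4.169.80.0/20 -> H0 at depth 20
  add 4.169.83.32/28 -> H3 at depth 28
  add 145.0.0.0/8 -> H4 at depth 8
  lookup 4.169.144.188: bits 0000010010101001 walk d0:H4→d1:-→d2:-→d3:-→d4:-→d5:-→d6:-→d7:-→d8:-→d9:-→d10:-→d11:-→d12:-→d13:-→d14:-→d15:-→d16:- -> H4

== LOOKUPS ==
["H1","H4"]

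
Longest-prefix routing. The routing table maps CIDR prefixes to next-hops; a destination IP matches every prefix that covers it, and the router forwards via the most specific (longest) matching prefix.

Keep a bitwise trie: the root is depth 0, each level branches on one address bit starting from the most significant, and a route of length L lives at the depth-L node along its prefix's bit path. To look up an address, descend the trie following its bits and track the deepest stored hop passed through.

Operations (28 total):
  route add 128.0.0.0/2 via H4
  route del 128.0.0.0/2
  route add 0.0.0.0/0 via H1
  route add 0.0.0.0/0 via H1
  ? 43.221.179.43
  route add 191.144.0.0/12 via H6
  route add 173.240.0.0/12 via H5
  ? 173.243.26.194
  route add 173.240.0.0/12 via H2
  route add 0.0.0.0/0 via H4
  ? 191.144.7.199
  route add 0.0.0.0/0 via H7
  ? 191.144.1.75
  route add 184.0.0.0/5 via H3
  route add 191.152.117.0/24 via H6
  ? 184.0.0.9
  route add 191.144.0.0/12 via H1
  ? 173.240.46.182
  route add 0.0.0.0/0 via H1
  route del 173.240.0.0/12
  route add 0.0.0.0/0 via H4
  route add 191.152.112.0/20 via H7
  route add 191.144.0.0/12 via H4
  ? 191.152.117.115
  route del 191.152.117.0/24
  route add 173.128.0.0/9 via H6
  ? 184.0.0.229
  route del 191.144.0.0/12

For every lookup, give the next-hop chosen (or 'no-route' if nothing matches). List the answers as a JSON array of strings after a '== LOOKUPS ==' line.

Trace:
  add 128.0.0.0/2 -> H4 at depth 2
  - 128.0.0.0/2 clear@2
  add 0.0.0.0/0 -> H1 at depth 0
  add 0.0.0.0/0 -> H1 at depth 0
  lookup 43.221.179.43: bits ε walk d0:H1 -> H1
  add 191.144.0.0/12 -> H6 at depth 12
  add 173.240.0.0/12 -> H5 at depth 12
  lookup 173.243.26.194: bits 101011011111 walk d0:H1→d1:-→d2:-→d3:-→d4:-→d5:-→d6:-→d7:-→d8:-→d9:-→d10:-→d11:-→d12:H5 -> H5
  add 173.240.0.0/12 -> H2 at depth 12
  add 0.0.0.0/0 -> H4 at depth 0
  lookup 191.144.7.199: bits 101111111001 walk d0:H4→d1:-→d2:-→d3:-→d4:-→d5:-→d6:-→d7:-→d8:-→d9:-→d10:-→d11:-→d12:H6 -> H6
  add 0.0.0.0/0 -> H7 at depth 0
  lookup 191.144.1.75: bits 101111111001 walk d0:H7→d1:-→d2:-→d3:-→d4:-→d5:-→d6:-→d7:-→d8:-→d9:-→d10:-→d11:-→d12:H6 -> H6
  add 184.0.0.0/5 -> H3 at depth 5
  add 191.152.117.0/24 -> H6 at depth 24
  lookup 184.0.0.9: bits 10111 walk d0:H7→d1:-→d2:-→d3:-→d4:-→d5:H3 -> H3
  add 191.144.0.0/12 -> H1 at depth 12
  lookup 173.240.46.182: bits 101011011111 walk d0:H7→d1:-→d2:-→d3:-→d4:-→d5:-→d6:-→d7:-→d8:-→d9:-→d10:-→d11:-→d12:H2 -> H2
  add 0.0.0.0/0 -> H1 at depth 0
  - 173.240.0.0/12 clear@12
  add 0.0.0.0/0 -> H4 at depth 0
  add 191.152.112.0/20 -> H7 at depth 20
  add 191.144.0.0/12 -> H4 at depth 12
  lookup 191.152.117.115: bits 101111111001100001110101 walk d0:H4→d1:-→d2:-→d3:-→d4:-→d5:H3→d6:-→d7:-→d8:-→d9:-→d10:-→d11:-→d12:H4→d13:-→d14:-→d15:-→d16:-→d17:-→d18:-→d19:-→d20:H7→d21:-→d22:-→d23:-→d24:H6 -> H6
  - 191.152.117.0/24 clear@24
  add 173.128.0.0/9 -> H6 at depth 9
  lookup 184.0.0.229: bits 10111 walk d0:H4→d1:-→d2:-→d3:-→d4:-→d5:H3 -> H3
  - 191.144.0.0/12 clear@12

== LOOKUPS ==
["H1","H5","H6","H6","H3","H2","H6","H3"]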